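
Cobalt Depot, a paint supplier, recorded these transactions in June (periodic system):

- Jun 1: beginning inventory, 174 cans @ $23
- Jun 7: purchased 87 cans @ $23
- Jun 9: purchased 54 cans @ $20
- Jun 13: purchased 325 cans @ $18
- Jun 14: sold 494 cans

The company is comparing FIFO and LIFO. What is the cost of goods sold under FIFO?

FIFO COGS: 174 @ $23 + 87 @ $23 + 54 @ $20 + 179 @ $18 = $10,305
LIFO COGS: 325 @ $18 + 54 @ $20 + 87 @ $23 + 28 @ $23 = $9,575

COGS = $10,305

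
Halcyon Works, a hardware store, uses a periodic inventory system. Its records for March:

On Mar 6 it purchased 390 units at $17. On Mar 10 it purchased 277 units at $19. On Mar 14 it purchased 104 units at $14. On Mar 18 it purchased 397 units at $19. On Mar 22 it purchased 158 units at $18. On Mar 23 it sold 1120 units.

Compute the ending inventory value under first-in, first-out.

Mar 23, 1120 sold [FIFO — oldest first]: 390 @ $17 + 277 @ $19 + 104 @ $14 + 349 @ $19 = $19,980
Ending inventory: 48 @ $19 + 158 @ $18 = $3,756
Check: goods available $23,736 = COGS $19,980 + ending $3,756

Ending inventory = $3,756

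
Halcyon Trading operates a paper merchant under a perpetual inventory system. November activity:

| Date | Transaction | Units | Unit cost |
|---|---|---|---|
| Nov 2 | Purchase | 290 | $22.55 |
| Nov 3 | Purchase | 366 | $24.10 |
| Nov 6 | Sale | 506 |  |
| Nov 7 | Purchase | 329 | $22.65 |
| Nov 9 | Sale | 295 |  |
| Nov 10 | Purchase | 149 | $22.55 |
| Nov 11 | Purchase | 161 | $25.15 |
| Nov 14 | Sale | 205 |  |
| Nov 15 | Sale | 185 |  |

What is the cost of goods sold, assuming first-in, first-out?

Nov 6, 506 sold [FIFO — oldest first]: 290 @ $22.55 + 216 @ $24.10 = $11,745.10
Nov 9, 295 sold [FIFO — oldest first]: 150 @ $24.10 + 145 @ $22.65 = $6,899.25
Nov 14, 205 sold [FIFO — oldest first]: 184 @ $22.65 + 21 @ $22.55 = $4,641.15
Nov 15, 185 sold [FIFO — oldest first]: 128 @ $22.55 + 57 @ $25.15 = $4,319.95
Total COGS = $11,745.10 + $6,899.25 + $4,641.15 + $4,319.95 = $27,605.45
Ending inventory: 104 @ $25.15 = $2,615.60

COGS = $27,605.45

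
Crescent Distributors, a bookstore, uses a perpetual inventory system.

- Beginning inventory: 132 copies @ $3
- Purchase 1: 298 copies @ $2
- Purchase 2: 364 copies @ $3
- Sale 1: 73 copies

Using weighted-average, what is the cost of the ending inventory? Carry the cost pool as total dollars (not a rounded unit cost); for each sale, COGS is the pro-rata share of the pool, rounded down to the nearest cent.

Ending inventory = $1,892.40

After Beginning: 132 on hand, pool $396.00 (≈ $3.0000 each)
After Purchase 1: 430 on hand, pool $992.00 (≈ $2.3070 each)
After Purchase 2: 794 on hand, pool $2,084.00 (≈ $2.6247 each)
Sale 1, sell 73: 73/794 × $2,084.00 → $191.60
Ending inventory (cost pool remaining) = $1,892.40
Check: goods available $2,084.00 = COGS $191.60 + ending $1,892.40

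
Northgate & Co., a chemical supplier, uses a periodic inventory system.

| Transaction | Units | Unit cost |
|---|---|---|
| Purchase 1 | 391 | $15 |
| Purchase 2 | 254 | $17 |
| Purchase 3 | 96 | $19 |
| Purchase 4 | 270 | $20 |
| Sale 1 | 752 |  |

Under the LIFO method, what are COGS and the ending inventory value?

COGS = $13,522; ending inventory = $3,885

Sale 1 (752) [LIFO — newest first]: 270 @ $20 + 96 @ $19 + 254 @ $17 + 132 @ $15 = $13,522
Ending inventory: 259 @ $15 = $3,885
Check: goods available $17,407 = COGS $13,522 + ending $3,885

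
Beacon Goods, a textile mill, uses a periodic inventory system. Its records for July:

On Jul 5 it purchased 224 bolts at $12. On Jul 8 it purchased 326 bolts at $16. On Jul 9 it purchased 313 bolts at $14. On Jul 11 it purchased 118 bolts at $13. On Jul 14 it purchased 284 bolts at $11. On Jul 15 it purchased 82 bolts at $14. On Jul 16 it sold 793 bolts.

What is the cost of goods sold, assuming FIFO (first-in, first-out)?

Jul 16, 793 sold [FIFO — oldest first]: 224 @ $12 + 326 @ $16 + 243 @ $14 = $11,306
Ending inventory: 70 @ $14 + 118 @ $13 + 284 @ $11 + 82 @ $14 = $6,786

COGS = $11,306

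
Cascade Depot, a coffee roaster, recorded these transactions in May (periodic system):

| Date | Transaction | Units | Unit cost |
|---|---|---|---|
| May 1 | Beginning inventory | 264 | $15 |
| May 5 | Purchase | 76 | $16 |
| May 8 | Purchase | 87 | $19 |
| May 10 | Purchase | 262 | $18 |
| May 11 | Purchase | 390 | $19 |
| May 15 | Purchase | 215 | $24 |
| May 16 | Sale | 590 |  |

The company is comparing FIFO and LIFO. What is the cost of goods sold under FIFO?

COGS = $9,763

FIFO COGS: 264 @ $15 + 76 @ $16 + 87 @ $19 + 163 @ $18 = $9,763
LIFO COGS: 215 @ $24 + 375 @ $19 = $12,285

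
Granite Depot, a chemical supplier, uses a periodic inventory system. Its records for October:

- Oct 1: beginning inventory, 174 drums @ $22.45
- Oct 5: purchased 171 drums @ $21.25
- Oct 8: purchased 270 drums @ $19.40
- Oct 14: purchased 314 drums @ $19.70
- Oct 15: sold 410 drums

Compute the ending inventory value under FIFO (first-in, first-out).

Ending inventory = $10,162.80

Oct 15, 410 sold [FIFO — oldest first]: 174 @ $22.45 + 171 @ $21.25 + 65 @ $19.40 = $8,801.05
Ending inventory: 205 @ $19.40 + 314 @ $19.70 = $10,162.80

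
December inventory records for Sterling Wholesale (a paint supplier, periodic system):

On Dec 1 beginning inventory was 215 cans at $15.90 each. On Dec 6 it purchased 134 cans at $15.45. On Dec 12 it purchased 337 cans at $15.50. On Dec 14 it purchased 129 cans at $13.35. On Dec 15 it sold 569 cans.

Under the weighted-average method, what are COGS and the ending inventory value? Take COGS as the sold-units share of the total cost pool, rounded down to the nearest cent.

Dec 15, sell 569: 569/815 × $12,434.45 → $8,681.22
Ending inventory (cost pool remaining) = $3,753.23

COGS = $8,681.22; ending inventory = $3,753.23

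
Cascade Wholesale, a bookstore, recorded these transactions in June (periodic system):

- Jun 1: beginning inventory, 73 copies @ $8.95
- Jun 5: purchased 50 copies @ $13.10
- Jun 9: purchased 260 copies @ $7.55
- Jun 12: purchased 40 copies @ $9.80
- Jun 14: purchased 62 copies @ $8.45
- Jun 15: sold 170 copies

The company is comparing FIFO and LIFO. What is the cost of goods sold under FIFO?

FIFO COGS: 73 @ $8.95 + 50 @ $13.10 + 47 @ $7.55 = $1,663.20
LIFO COGS: 62 @ $8.45 + 40 @ $9.80 + 68 @ $7.55 = $1,429.30

COGS = $1,663.20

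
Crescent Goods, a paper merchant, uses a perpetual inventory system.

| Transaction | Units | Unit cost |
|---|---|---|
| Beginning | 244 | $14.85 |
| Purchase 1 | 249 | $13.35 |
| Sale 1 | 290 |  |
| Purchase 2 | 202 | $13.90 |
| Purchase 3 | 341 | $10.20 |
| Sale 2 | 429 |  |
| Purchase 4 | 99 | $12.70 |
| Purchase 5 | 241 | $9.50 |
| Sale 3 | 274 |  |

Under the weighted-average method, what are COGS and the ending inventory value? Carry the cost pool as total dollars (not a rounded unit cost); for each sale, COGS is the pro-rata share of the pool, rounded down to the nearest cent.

After Beginning: 244 on hand, pool $3,623.40 (≈ $14.8500 each)
After Purchase 1: 493 on hand, pool $6,947.55 (≈ $14.0924 each)
Sale 1, sell 290: 290/493 × $6,947.55 → $4,086.79
After Purchase 2: 405 on hand, pool $5,668.56 (≈ $13.9964 each)
After Purchase 3: 746 on hand, pool $9,146.76 (≈ $12.2611 each)
Sale 2, sell 429: 429/746 × $9,146.76 → $5,260.00
After Purchase 4: 416 on hand, pool $5,144.06 (≈ $12.3655 each)
After Purchase 5: 657 on hand, pool $7,433.56 (≈ $11.3144 each)
Sale 3, sell 274: 274/657 × $7,433.56 → $3,100.14
Total COGS = $4,086.79 + $5,260.00 + $3,100.14 = $12,446.93
Ending inventory (cost pool remaining) = $4,333.42
Check: goods available $16,780.35 = COGS $12,446.93 + ending $4,333.42

COGS = $12,446.93; ending inventory = $4,333.42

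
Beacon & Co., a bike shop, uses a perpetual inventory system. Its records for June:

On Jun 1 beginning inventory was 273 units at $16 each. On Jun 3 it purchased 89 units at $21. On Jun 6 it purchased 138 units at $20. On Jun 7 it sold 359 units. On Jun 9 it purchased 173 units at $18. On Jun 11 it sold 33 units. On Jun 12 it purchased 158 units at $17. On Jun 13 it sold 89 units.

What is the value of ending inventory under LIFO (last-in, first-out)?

Ending inventory = $5,949

Jun 7, 359 sold [LIFO — newest first]: 138 @ $20 + 89 @ $21 + 132 @ $16 = $6,741
Jun 11, 33 sold [LIFO — newest first]: 33 @ $18 = $594
Jun 13, 89 sold [LIFO — newest first]: 89 @ $17 = $1,513
Total COGS = $6,741 + $594 + $1,513 = $8,848
Ending inventory: 141 @ $16 + 140 @ $18 + 69 @ $17 = $5,949
Check: goods available $14,797 = COGS $8,848 + ending $5,949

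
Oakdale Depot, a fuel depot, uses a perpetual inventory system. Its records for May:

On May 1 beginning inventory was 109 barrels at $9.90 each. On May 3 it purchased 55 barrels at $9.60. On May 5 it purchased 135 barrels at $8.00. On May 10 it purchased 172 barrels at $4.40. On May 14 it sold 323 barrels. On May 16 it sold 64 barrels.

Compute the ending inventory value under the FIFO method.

May 14, 323 sold [FIFO — oldest first]: 109 @ $9.90 + 55 @ $9.60 + 135 @ $8.00 + 24 @ $4.40 = $2,792.70
May 16, 64 sold [FIFO — oldest first]: 64 @ $4.40 = $281.60
Total COGS = $2,792.70 + $281.60 = $3,074.30
Ending inventory: 84 @ $4.40 = $369.60

Ending inventory = $369.60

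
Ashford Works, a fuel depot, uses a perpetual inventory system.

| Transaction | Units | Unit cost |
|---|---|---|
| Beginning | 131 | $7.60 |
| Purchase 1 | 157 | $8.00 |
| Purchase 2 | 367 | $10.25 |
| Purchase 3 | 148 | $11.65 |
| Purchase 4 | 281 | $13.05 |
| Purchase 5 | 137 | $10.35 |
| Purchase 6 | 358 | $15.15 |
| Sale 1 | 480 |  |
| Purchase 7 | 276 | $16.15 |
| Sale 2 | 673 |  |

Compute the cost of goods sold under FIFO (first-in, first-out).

Sale 1 (480) [FIFO — oldest first]: 131 @ $7.60 + 157 @ $8.00 + 192 @ $10.25 = $4,219.60
Sale 2 (673) [FIFO — oldest first]: 175 @ $10.25 + 148 @ $11.65 + 281 @ $13.05 + 69 @ $10.35 = $7,899.15
Total COGS = $4,219.60 + $7,899.15 = $12,118.75
Ending inventory: 68 @ $10.35 + 358 @ $15.15 + 276 @ $16.15 = $10,584.90
Check: goods available $22,703.65 = COGS $12,118.75 + ending $10,584.90

COGS = $12,118.75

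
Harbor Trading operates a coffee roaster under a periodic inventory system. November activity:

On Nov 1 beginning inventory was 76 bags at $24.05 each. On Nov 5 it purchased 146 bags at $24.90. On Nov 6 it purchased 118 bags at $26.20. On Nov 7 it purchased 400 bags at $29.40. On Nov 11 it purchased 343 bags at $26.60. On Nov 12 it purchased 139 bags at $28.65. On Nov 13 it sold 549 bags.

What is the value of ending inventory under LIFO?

Ending inventory = $18,345.00

Nov 13, 549 sold [LIFO — newest first]: 139 @ $28.65 + 343 @ $26.60 + 67 @ $29.40 = $15,075.95
Ending inventory: 76 @ $24.05 + 146 @ $24.90 + 118 @ $26.20 + 333 @ $29.40 = $18,345.00
Check: goods available $33,420.95 = COGS $15,075.95 + ending $18,345.00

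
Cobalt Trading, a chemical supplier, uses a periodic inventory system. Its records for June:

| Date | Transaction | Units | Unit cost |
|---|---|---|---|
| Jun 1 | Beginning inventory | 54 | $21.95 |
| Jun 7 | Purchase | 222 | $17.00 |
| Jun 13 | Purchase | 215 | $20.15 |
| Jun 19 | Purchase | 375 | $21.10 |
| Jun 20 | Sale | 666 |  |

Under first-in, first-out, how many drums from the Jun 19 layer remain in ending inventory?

200

Jun 20, 666 sold [FIFO — oldest first]: 54 @ $21.95 + 222 @ $17.00 + 215 @ $20.15 + 175 @ $21.10 = $12,984.05
Ending inventory: 200 @ $21.10 = $4,220.00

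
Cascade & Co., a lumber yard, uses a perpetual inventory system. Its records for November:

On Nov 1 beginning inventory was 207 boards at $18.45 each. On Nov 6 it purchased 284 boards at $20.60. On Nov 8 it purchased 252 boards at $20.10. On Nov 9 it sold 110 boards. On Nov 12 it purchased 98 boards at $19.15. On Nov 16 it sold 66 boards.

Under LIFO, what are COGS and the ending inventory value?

COGS = $3,474.90; ending inventory = $13,136.55

Nov 9, 110 sold [LIFO — newest first]: 110 @ $20.10 = $2,211.00
Nov 16, 66 sold [LIFO — newest first]: 66 @ $19.15 = $1,263.90
Total COGS = $2,211.00 + $1,263.90 = $3,474.90
Ending inventory: 207 @ $18.45 + 284 @ $20.60 + 142 @ $20.10 + 32 @ $19.15 = $13,136.55
Check: goods available $16,611.45 = COGS $3,474.90 + ending $13,136.55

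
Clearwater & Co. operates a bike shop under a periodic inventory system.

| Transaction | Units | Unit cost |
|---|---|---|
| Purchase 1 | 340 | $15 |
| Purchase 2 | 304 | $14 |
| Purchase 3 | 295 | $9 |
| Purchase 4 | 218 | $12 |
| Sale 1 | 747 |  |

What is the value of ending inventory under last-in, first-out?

Ending inventory = $6,080

Sale 1 (747) [LIFO — newest first]: 218 @ $12 + 295 @ $9 + 234 @ $14 = $8,547
Ending inventory: 340 @ $15 + 70 @ $14 = $6,080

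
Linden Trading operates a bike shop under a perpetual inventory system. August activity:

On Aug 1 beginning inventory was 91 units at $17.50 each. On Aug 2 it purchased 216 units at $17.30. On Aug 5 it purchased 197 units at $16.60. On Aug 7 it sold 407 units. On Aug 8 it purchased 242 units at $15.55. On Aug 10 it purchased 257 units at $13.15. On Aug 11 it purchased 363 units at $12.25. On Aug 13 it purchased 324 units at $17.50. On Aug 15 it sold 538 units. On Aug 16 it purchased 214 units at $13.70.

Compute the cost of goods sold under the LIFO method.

Aug 7, 407 sold [LIFO — newest first]: 197 @ $16.60 + 210 @ $17.30 = $6,903.20
Aug 15, 538 sold [LIFO — newest first]: 324 @ $17.50 + 214 @ $12.25 = $8,291.50
Total COGS = $6,903.20 + $8,291.50 = $15,194.70
Ending inventory: 91 @ $17.50 + 6 @ $17.30 + 242 @ $15.55 + 257 @ $13.15 + 149 @ $12.25 + 214 @ $13.70 = $13,596.00
Check: goods available $28,790.70 = COGS $15,194.70 + ending $13,596.00

COGS = $15,194.70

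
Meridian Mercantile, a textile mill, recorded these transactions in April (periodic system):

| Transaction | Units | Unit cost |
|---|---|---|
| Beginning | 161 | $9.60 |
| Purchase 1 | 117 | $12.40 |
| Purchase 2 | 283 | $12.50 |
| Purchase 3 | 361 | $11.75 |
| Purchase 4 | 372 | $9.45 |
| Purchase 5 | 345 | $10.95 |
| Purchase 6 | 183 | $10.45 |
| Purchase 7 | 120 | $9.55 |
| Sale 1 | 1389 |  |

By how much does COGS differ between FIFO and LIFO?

FIFO COGS: 161 @ $9.60 + 117 @ $12.40 + 283 @ $12.50 + 361 @ $11.75 + 372 @ $9.45 + 95 @ $10.95 = $15,331.30
LIFO COGS: 120 @ $9.55 + 183 @ $10.45 + 345 @ $10.95 + 372 @ $9.45 + 361 @ $11.75 + 8 @ $12.50 = $14,693.25
Difference = |$15,331.30 − $14,693.25| = $638.05

$638.05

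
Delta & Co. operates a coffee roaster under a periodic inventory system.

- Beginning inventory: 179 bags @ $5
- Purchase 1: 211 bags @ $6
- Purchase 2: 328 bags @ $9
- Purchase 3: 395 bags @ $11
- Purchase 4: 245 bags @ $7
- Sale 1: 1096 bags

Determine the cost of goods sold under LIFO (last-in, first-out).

Sale 1 (1096) [LIFO — newest first]: 245 @ $7 + 395 @ $11 + 328 @ $9 + 128 @ $6 = $9,780
Ending inventory: 179 @ $5 + 83 @ $6 = $1,393

COGS = $9,780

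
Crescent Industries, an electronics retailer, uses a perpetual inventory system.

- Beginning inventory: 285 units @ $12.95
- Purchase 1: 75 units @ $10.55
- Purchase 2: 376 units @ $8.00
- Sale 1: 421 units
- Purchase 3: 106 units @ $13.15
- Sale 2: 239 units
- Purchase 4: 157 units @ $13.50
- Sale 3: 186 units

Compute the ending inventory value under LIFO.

Ending inventory = $1,981.35

Sale 1 (421) [LIFO — newest first]: 376 @ $8.00 + 45 @ $10.55 = $3,482.75
Sale 2 (239) [LIFO — newest first]: 106 @ $13.15 + 30 @ $10.55 + 103 @ $12.95 = $3,044.25
Sale 3 (186) [LIFO — newest first]: 157 @ $13.50 + 29 @ $12.95 = $2,495.05
Total COGS = $3,482.75 + $3,044.25 + $2,495.05 = $9,022.05
Ending inventory: 153 @ $12.95 = $1,981.35
Check: goods available $11,003.40 = COGS $9,022.05 + ending $1,981.35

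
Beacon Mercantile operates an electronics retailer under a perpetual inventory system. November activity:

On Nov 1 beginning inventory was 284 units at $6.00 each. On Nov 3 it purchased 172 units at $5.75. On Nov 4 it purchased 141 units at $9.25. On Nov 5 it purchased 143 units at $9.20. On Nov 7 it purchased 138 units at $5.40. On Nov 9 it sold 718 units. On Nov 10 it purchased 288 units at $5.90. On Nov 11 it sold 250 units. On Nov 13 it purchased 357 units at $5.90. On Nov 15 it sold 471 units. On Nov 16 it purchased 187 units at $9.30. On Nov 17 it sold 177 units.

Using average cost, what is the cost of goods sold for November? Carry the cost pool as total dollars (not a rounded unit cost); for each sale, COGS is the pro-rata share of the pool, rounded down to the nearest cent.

COGS = $10,823.79

After Nov 1: 284 on hand, pool $1,704.00 (≈ $6.0000 each)
After Nov 3: 456 on hand, pool $2,693.00 (≈ $5.9057 each)
After Nov 4: 597 on hand, pool $3,997.25 (≈ $6.6956 each)
After Nov 5: 740 on hand, pool $5,312.85 (≈ $7.1795 each)
After Nov 7: 878 on hand, pool $6,058.05 (≈ $6.8998 each)
Nov 9, sell 718: 718/878 × $6,058.05 → $4,954.07
After Nov 10: 448 on hand, pool $2,803.18 (≈ $6.2571 each)
Nov 11, sell 250: 250/448 × $2,803.18 → $1,564.27
After Nov 13: 555 on hand, pool $3,345.21 (≈ $6.0274 each)
Nov 15, sell 471: 471/555 × $3,345.21 → $2,838.90
After Nov 16: 271 on hand, pool $2,245.41 (≈ $8.2856 each)
Nov 17, sell 177: 177/271 × $2,245.41 → $1,466.55
Total COGS = $4,954.07 + $1,564.27 + $2,838.90 + $1,466.55 = $10,823.79
Ending inventory (cost pool remaining) = $778.86
Check: goods available $11,602.65 = COGS $10,823.79 + ending $778.86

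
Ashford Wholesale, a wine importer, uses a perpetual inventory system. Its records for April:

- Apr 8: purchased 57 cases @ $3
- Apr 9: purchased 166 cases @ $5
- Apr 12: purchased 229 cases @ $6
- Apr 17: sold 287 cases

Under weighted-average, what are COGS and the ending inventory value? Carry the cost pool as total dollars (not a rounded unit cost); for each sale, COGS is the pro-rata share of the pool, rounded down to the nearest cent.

COGS = $1,508.01; ending inventory = $866.99

After Apr 8: 57 on hand, pool $171.00 (≈ $3.0000 each)
After Apr 9: 223 on hand, pool $1,001.00 (≈ $4.4888 each)
After Apr 12: 452 on hand, pool $2,375.00 (≈ $5.2544 each)
Apr 17, sell 287: 287/452 × $2,375.00 → $1,508.01
Ending inventory (cost pool remaining) = $866.99
Check: goods available $2,375.00 = COGS $1,508.01 + ending $866.99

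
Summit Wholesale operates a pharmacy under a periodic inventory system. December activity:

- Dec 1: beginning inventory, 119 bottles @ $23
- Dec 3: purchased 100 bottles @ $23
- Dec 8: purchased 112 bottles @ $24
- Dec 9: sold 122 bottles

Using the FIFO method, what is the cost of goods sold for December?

Dec 9, 122 sold [FIFO — oldest first]: 119 @ $23 + 3 @ $23 = $2,806
Ending inventory: 97 @ $23 + 112 @ $24 = $4,919
Check: goods available $7,725 = COGS $2,806 + ending $4,919

COGS = $2,806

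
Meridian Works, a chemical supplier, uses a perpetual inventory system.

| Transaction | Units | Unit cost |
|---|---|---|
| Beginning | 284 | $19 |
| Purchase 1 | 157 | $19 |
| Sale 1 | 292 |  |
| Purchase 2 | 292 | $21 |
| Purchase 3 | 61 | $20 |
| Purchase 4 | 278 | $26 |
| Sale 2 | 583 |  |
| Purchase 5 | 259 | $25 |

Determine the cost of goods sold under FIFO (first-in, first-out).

COGS = $17,837

Sale 1 (292) [FIFO — oldest first]: 284 @ $19 + 8 @ $19 = $5,548
Sale 2 (583) [FIFO — oldest first]: 149 @ $19 + 292 @ $21 + 61 @ $20 + 81 @ $26 = $12,289
Total COGS = $5,548 + $12,289 = $17,837
Ending inventory: 197 @ $26 + 259 @ $25 = $11,597
Check: goods available $29,434 = COGS $17,837 + ending $11,597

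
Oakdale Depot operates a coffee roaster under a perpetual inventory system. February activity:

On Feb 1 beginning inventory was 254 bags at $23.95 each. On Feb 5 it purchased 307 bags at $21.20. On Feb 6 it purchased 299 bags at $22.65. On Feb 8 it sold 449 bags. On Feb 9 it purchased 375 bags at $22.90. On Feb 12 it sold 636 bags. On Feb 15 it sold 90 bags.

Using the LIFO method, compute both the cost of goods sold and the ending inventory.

Feb 8, 449 sold [LIFO — newest first]: 299 @ $22.65 + 150 @ $21.20 = $9,952.35
Feb 12, 636 sold [LIFO — newest first]: 375 @ $22.90 + 157 @ $21.20 + 104 @ $23.95 = $14,406.70
Feb 15, 90 sold [LIFO — newest first]: 90 @ $23.95 = $2,155.50
Total COGS = $9,952.35 + $14,406.70 + $2,155.50 = $26,514.55
Ending inventory: 60 @ $23.95 = $1,437.00
Check: goods available $27,951.55 = COGS $26,514.55 + ending $1,437.00

COGS = $26,514.55; ending inventory = $1,437.00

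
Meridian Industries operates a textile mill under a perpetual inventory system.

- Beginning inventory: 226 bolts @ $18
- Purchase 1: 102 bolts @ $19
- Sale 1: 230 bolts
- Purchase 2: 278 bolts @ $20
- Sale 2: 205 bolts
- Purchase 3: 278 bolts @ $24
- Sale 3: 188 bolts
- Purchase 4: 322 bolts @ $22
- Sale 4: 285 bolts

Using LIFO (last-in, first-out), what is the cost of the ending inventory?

Sale 1 (230) [LIFO — newest first]: 102 @ $19 + 128 @ $18 = $4,242
Sale 2 (205) [LIFO — newest first]: 205 @ $20 = $4,100
Sale 3 (188) [LIFO — newest first]: 188 @ $24 = $4,512
Sale 4 (285) [LIFO — newest first]: 285 @ $22 = $6,270
Total COGS = $4,242 + $4,100 + $4,512 + $6,270 = $19,124
Ending inventory: 98 @ $18 + 73 @ $20 + 90 @ $24 + 37 @ $22 = $6,198

Ending inventory = $6,198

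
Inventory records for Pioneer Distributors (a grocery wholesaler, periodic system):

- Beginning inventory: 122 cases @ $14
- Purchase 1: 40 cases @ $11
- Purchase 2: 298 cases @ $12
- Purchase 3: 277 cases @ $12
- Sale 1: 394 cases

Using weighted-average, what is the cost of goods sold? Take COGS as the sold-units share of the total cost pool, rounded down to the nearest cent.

COGS = $4,837.05

Sale 1, sell 394: 394/737 × $9,048.00 → $4,837.05
Ending inventory (cost pool remaining) = $4,210.95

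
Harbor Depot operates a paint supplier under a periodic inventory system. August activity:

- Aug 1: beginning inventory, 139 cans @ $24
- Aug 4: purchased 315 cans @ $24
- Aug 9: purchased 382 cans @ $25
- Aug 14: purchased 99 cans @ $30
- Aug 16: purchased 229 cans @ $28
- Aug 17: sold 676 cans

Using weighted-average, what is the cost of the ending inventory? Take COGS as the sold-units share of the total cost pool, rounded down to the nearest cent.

Ending inventory = $12,505.21

Aug 17, sell 676: 676/1164 × $29,828.00 → $17,322.79
Ending inventory (cost pool remaining) = $12,505.21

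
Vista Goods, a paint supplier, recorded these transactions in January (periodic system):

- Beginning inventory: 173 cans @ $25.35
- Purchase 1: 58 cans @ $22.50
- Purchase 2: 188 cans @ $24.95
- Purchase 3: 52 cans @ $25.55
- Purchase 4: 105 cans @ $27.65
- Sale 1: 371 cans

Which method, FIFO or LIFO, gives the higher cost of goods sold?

FIFO COGS: 173 @ $25.35 + 58 @ $22.50 + 140 @ $24.95 = $9,183.55
LIFO COGS: 105 @ $27.65 + 52 @ $25.55 + 188 @ $24.95 + 26 @ $22.50 = $9,507.45

LIFO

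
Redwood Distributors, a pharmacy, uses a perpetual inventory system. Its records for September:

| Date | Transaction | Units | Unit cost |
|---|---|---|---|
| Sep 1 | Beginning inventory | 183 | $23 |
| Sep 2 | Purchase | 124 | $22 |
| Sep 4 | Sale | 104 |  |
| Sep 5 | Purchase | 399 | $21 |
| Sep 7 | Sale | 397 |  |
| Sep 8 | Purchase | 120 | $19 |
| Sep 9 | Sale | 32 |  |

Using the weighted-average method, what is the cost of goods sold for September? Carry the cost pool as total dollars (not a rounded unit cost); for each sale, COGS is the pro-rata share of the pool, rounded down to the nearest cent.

After Sep 1: 183 on hand, pool $4,209.00 (≈ $23.0000 each)
After Sep 2: 307 on hand, pool $6,937.00 (≈ $22.5961 each)
Sep 4, sell 104: 104/307 × $6,937.00 → $2,349.99
After Sep 5: 602 on hand, pool $12,966.01 (≈ $21.5382 each)
Sep 7, sell 397: 397/602 × $12,966.01 → $8,550.67
After Sep 8: 325 on hand, pool $6,695.34 (≈ $20.6010 each)
Sep 9, sell 32: 32/325 × $6,695.34 → $659.23
Total COGS = $2,349.99 + $8,550.67 + $659.23 = $11,559.89
Ending inventory (cost pool remaining) = $6,036.11
Check: goods available $17,596.00 = COGS $11,559.89 + ending $6,036.11

COGS = $11,559.89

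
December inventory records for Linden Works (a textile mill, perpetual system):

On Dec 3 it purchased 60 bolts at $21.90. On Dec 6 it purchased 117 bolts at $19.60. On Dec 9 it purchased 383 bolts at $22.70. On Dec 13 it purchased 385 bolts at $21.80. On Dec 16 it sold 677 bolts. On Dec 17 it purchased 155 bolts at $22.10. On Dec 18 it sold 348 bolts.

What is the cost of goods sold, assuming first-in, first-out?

Dec 16, 677 sold [FIFO — oldest first]: 60 @ $21.90 + 117 @ $19.60 + 383 @ $22.70 + 117 @ $21.80 = $14,851.90
Dec 18, 348 sold [FIFO — oldest first]: 268 @ $21.80 + 80 @ $22.10 = $7,610.40
Total COGS = $14,851.90 + $7,610.40 = $22,462.30
Ending inventory: 75 @ $22.10 = $1,657.50

COGS = $22,462.30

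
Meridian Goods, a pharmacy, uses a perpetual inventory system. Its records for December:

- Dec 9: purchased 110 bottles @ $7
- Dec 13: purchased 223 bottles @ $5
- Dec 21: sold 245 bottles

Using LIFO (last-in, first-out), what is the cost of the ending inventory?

Dec 21, 245 sold [LIFO — newest first]: 223 @ $5 + 22 @ $7 = $1,269
Ending inventory: 88 @ $7 = $616

Ending inventory = $616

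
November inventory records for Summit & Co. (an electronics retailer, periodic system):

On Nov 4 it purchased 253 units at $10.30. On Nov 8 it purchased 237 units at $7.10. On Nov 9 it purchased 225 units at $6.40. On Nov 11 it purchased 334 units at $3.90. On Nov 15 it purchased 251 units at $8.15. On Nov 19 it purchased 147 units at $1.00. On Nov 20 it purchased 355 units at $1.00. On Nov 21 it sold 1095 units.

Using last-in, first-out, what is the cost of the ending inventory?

Ending inventory = $5,677.40

Nov 21, 1095 sold [LIFO — newest first]: 355 @ $1.00 + 147 @ $1.00 + 251 @ $8.15 + 334 @ $3.90 + 8 @ $6.40 = $3,901.45
Ending inventory: 253 @ $10.30 + 237 @ $7.10 + 217 @ $6.40 = $5,677.40
Check: goods available $9,578.85 = COGS $3,901.45 + ending $5,677.40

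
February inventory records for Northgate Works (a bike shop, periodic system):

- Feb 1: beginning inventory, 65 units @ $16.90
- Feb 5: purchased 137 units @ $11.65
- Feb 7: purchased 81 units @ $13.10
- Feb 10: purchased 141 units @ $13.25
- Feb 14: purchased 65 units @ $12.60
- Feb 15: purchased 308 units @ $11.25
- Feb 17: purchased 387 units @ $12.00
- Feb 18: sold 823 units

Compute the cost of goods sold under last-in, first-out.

COGS = $9,762.75

Feb 18, 823 sold [LIFO — newest first]: 387 @ $12.00 + 308 @ $11.25 + 65 @ $12.60 + 63 @ $13.25 = $9,762.75
Ending inventory: 65 @ $16.90 + 137 @ $11.65 + 81 @ $13.10 + 78 @ $13.25 = $4,789.15
Check: goods available $14,551.90 = COGS $9,762.75 + ending $4,789.15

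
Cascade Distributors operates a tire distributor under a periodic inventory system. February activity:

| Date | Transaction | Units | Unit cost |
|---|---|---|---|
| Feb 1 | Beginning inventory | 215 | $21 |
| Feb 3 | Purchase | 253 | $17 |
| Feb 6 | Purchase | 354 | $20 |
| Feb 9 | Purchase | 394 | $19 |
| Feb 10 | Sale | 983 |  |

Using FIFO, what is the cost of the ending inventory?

Ending inventory = $4,427

Feb 10, 983 sold [FIFO — oldest first]: 215 @ $21 + 253 @ $17 + 354 @ $20 + 161 @ $19 = $18,955
Ending inventory: 233 @ $19 = $4,427
Check: goods available $23,382 = COGS $18,955 + ending $4,427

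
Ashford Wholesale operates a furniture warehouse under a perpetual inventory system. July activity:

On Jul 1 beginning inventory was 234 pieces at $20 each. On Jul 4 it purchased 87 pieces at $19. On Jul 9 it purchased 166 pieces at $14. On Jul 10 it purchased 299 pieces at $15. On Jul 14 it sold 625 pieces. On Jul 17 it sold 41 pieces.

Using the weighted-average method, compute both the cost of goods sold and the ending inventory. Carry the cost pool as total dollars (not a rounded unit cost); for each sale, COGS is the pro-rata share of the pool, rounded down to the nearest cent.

After Jul 1: 234 on hand, pool $4,680.00 (≈ $20.0000 each)
After Jul 4: 321 on hand, pool $6,333.00 (≈ $19.7290 each)
After Jul 9: 487 on hand, pool $8,657.00 (≈ $17.7762 each)
After Jul 10: 786 on hand, pool $13,142.00 (≈ $16.7201 each)
Jul 14, sell 625: 625/786 × $13,142.00 → $10,450.06
Jul 17, sell 41: 41/161 × $2,691.94 → $685.52
Total COGS = $10,450.06 + $685.52 = $11,135.58
Ending inventory (cost pool remaining) = $2,006.42

COGS = $11,135.58; ending inventory = $2,006.42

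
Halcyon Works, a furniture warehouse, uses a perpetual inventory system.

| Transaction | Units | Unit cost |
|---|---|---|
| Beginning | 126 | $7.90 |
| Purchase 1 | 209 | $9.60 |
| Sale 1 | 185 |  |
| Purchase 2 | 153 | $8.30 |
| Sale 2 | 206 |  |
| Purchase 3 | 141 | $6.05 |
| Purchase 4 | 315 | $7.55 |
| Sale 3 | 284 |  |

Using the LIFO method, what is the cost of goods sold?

Sale 1 (185) [LIFO — newest first]: 185 @ $9.60 = $1,776.00
Sale 2 (206) [LIFO — newest first]: 153 @ $8.30 + 24 @ $9.60 + 29 @ $7.90 = $1,729.40
Sale 3 (284) [LIFO — newest first]: 284 @ $7.55 = $2,144.20
Total COGS = $1,776.00 + $1,729.40 + $2,144.20 = $5,649.60
Ending inventory: 97 @ $7.90 + 141 @ $6.05 + 31 @ $7.55 = $1,853.40

COGS = $5,649.60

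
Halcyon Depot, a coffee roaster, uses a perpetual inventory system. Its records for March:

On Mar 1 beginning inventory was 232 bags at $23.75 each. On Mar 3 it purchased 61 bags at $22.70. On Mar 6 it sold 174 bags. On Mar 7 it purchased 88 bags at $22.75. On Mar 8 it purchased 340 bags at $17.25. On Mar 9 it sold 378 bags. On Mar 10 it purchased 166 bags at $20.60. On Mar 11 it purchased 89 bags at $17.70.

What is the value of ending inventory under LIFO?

Ending inventory = $8,958.65

Mar 6, 174 sold [LIFO — newest first]: 61 @ $22.70 + 113 @ $23.75 = $4,068.45
Mar 9, 378 sold [LIFO — newest first]: 340 @ $17.25 + 38 @ $22.75 = $6,729.50
Total COGS = $4,068.45 + $6,729.50 = $10,797.95
Ending inventory: 119 @ $23.75 + 50 @ $22.75 + 166 @ $20.60 + 89 @ $17.70 = $8,958.65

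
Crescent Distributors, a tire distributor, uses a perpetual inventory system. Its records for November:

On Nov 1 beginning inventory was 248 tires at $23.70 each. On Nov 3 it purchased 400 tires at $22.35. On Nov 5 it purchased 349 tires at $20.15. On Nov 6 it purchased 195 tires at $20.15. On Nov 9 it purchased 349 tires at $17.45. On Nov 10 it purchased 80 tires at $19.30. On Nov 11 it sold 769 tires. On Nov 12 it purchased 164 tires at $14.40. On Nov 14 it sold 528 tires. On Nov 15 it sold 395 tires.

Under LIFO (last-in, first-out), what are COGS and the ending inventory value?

Nov 11, 769 sold [LIFO — newest first]: 80 @ $19.30 + 349 @ $17.45 + 195 @ $20.15 + 145 @ $20.15 = $14,485.05
Nov 14, 528 sold [LIFO — newest first]: 164 @ $14.40 + 204 @ $20.15 + 160 @ $22.35 = $10,048.20
Nov 15, 395 sold [LIFO — newest first]: 240 @ $22.35 + 155 @ $23.70 = $9,037.50
Total COGS = $14,485.05 + $10,048.20 + $9,037.50 = $33,570.75
Ending inventory: 93 @ $23.70 = $2,204.10

COGS = $33,570.75; ending inventory = $2,204.10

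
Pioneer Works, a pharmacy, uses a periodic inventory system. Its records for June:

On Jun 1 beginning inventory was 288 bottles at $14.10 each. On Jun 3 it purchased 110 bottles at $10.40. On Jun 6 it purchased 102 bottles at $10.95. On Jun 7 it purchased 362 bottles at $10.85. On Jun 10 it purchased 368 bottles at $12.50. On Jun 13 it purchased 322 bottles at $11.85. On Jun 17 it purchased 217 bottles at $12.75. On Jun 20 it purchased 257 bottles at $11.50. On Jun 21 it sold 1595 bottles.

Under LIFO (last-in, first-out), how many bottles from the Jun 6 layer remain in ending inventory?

33

Jun 21, 1595 sold [LIFO — newest first]: 257 @ $11.50 + 217 @ $12.75 + 322 @ $11.85 + 368 @ $12.50 + 362 @ $10.85 + 69 @ $10.95 = $18,821.20
Ending inventory: 288 @ $14.10 + 110 @ $10.40 + 33 @ $10.95 = $5,566.15
Check: goods available $24,387.35 = COGS $18,821.20 + ending $5,566.15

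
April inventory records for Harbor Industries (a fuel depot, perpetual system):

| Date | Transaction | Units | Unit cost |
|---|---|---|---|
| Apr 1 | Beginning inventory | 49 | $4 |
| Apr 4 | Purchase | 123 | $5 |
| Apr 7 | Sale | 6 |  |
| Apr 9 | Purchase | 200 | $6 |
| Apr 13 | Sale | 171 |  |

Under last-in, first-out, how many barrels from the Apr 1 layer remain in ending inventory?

Apr 7, 6 sold [LIFO — newest first]: 6 @ $5 = $30
Apr 13, 171 sold [LIFO — newest first]: 171 @ $6 = $1,026
Total COGS = $30 + $1,026 = $1,056
Ending inventory: 49 @ $4 + 117 @ $5 + 29 @ $6 = $955

49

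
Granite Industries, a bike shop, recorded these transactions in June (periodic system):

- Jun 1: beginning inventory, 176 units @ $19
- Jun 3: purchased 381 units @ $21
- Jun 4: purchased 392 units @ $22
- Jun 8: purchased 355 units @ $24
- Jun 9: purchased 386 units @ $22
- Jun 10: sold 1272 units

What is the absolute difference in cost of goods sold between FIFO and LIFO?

$834

FIFO COGS: 176 @ $19 + 381 @ $21 + 392 @ $22 + 323 @ $24 = $27,721
LIFO COGS: 386 @ $22 + 355 @ $24 + 392 @ $22 + 139 @ $21 = $28,555
Difference = |$27,721 − $28,555| = $834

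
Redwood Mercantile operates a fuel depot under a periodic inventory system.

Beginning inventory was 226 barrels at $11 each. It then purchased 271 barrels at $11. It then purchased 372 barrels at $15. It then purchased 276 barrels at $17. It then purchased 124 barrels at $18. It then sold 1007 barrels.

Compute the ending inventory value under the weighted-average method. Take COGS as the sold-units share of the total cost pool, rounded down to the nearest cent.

Sale 1, sell 1007: 1007/1269 × $17,971.00 → $14,260.67
Ending inventory (cost pool remaining) = $3,710.33

Ending inventory = $3,710.33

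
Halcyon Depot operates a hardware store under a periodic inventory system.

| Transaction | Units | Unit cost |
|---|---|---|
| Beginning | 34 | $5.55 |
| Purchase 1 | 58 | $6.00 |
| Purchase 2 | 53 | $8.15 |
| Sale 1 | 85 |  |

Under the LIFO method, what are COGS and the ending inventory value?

COGS = $623.95; ending inventory = $344.70

Sale 1 (85) [LIFO — newest first]: 53 @ $8.15 + 32 @ $6.00 = $623.95
Ending inventory: 34 @ $5.55 + 26 @ $6.00 = $344.70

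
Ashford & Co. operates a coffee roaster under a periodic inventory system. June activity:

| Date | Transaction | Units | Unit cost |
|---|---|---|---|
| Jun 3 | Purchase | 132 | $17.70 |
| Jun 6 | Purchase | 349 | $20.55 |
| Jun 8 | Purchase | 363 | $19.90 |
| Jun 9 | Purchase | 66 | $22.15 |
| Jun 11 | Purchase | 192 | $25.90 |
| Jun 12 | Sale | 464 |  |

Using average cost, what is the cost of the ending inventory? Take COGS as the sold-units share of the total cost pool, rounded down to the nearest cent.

Ending inventory = $13,412.33

Jun 12, sell 464: 464/1102 × $23,166.75 → $9,754.42
Ending inventory (cost pool remaining) = $13,412.33
Check: goods available $23,166.75 = COGS $9,754.42 + ending $13,412.33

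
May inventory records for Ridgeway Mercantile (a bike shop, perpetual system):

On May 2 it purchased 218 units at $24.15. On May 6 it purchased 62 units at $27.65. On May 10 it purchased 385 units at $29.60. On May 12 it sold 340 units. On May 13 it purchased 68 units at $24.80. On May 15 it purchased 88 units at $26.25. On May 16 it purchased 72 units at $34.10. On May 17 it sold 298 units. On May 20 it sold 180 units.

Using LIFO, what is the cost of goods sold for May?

COGS = $23,015.35

May 12, 340 sold [LIFO — newest first]: 340 @ $29.60 = $10,064.00
May 17, 298 sold [LIFO — newest first]: 72 @ $34.10 + 88 @ $26.25 + 68 @ $24.80 + 45 @ $29.60 + 25 @ $27.65 = $8,474.85
May 20, 180 sold [LIFO — newest first]: 37 @ $27.65 + 143 @ $24.15 = $4,476.50
Total COGS = $10,064.00 + $8,474.85 + $4,476.50 = $23,015.35
Ending inventory: 75 @ $24.15 = $1,811.25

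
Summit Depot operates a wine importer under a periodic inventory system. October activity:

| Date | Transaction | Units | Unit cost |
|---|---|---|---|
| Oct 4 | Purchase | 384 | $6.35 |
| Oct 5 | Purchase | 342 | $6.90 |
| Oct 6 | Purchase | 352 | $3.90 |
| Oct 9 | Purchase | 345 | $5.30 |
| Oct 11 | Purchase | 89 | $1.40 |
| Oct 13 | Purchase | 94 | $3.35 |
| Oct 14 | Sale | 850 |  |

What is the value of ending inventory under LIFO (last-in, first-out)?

Oct 14, 850 sold [LIFO — newest first]: 94 @ $3.35 + 89 @ $1.40 + 345 @ $5.30 + 322 @ $3.90 = $3,523.80
Ending inventory: 384 @ $6.35 + 342 @ $6.90 + 30 @ $3.90 = $4,915.20
Check: goods available $8,439.00 = COGS $3,523.80 + ending $4,915.20

Ending inventory = $4,915.20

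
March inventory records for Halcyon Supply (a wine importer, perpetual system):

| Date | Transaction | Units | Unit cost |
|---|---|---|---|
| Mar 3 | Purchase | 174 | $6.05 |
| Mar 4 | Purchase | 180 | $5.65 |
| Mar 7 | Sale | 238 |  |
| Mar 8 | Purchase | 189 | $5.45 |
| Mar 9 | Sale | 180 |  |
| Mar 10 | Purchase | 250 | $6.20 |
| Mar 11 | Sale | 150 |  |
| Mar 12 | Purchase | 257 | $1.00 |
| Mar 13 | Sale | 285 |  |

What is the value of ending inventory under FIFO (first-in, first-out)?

Ending inventory = $197.00

Mar 7, 238 sold [FIFO — oldest first]: 174 @ $6.05 + 64 @ $5.65 = $1,414.30
Mar 9, 180 sold [FIFO — oldest first]: 116 @ $5.65 + 64 @ $5.45 = $1,004.20
Mar 11, 150 sold [FIFO — oldest first]: 125 @ $5.45 + 25 @ $6.20 = $836.25
Mar 13, 285 sold [FIFO — oldest first]: 225 @ $6.20 + 60 @ $1.00 = $1,455.00
Total COGS = $1,414.30 + $1,004.20 + $836.25 + $1,455.00 = $4,709.75
Ending inventory: 197 @ $1.00 = $197.00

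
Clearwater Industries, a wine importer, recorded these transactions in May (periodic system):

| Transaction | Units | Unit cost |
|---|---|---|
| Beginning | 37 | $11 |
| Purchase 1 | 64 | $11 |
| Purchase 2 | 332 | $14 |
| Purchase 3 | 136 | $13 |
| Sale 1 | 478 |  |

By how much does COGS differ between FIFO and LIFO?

$182

FIFO COGS: 37 @ $11 + 64 @ $11 + 332 @ $14 + 45 @ $13 = $6,344
LIFO COGS: 136 @ $13 + 332 @ $14 + 10 @ $11 = $6,526
Difference = |$6,344 − $6,526| = $182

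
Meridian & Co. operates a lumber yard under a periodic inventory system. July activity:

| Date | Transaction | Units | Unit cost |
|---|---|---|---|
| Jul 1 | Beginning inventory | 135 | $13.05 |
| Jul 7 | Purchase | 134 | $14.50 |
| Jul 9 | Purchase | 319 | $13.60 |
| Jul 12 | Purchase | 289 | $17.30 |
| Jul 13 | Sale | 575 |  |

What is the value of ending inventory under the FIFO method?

Ending inventory = $5,176.50

Jul 13, 575 sold [FIFO — oldest first]: 135 @ $13.05 + 134 @ $14.50 + 306 @ $13.60 = $7,866.35
Ending inventory: 13 @ $13.60 + 289 @ $17.30 = $5,176.50
Check: goods available $13,042.85 = COGS $7,866.35 + ending $5,176.50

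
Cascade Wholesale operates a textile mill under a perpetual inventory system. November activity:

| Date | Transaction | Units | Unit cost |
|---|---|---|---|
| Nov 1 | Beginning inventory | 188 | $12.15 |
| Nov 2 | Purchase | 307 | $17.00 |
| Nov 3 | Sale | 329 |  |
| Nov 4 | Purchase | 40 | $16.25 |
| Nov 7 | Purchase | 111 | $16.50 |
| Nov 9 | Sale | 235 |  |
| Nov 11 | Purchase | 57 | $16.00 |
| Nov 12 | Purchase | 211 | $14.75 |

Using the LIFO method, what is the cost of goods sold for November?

COGS = $8,988.40

Nov 3, 329 sold [LIFO — newest first]: 307 @ $17.00 + 22 @ $12.15 = $5,486.30
Nov 9, 235 sold [LIFO — newest first]: 111 @ $16.50 + 40 @ $16.25 + 84 @ $12.15 = $3,502.10
Total COGS = $5,486.30 + $3,502.10 = $8,988.40
Ending inventory: 82 @ $12.15 + 57 @ $16.00 + 211 @ $14.75 = $5,020.55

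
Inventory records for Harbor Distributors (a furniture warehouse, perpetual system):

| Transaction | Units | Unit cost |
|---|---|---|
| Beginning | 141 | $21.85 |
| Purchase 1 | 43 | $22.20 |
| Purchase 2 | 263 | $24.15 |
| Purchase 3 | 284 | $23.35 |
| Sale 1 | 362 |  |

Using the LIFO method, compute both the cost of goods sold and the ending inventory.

COGS = $8,515.10; ending inventory = $8,503.20

Sale 1 (362) [LIFO — newest first]: 284 @ $23.35 + 78 @ $24.15 = $8,515.10
Ending inventory: 141 @ $21.85 + 43 @ $22.20 + 185 @ $24.15 = $8,503.20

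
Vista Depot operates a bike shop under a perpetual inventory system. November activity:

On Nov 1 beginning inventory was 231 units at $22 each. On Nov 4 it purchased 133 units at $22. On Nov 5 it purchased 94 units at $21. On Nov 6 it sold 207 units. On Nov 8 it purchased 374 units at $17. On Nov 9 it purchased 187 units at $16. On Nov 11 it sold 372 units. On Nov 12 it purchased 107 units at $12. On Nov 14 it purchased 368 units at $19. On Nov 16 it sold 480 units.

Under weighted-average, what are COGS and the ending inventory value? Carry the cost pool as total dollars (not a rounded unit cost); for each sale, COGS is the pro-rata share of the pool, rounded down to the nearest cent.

COGS = $19,855.58; ending inventory = $7,752.42

After Nov 1: 231 on hand, pool $5,082.00 (≈ $22.0000 each)
After Nov 4: 364 on hand, pool $8,008.00 (≈ $22.0000 each)
After Nov 5: 458 on hand, pool $9,982.00 (≈ $21.7948 each)
Nov 6, sell 207: 207/458 × $9,982.00 → $4,511.51
After Nov 8: 625 on hand, pool $11,828.49 (≈ $18.9256 each)
After Nov 9: 812 on hand, pool $14,820.49 (≈ $18.2518 each)
Nov 11, sell 372: 372/812 × $14,820.49 → $6,789.68
After Nov 12: 547 on hand, pool $9,314.81 (≈ $17.0289 each)
After Nov 14: 915 on hand, pool $16,306.81 (≈ $17.8217 each)
Nov 16, sell 480: 480/915 × $16,306.81 → $8,554.39
Total COGS = $4,511.51 + $6,789.68 + $8,554.39 = $19,855.58
Ending inventory (cost pool remaining) = $7,752.42
Check: goods available $27,608.00 = COGS $19,855.58 + ending $7,752.42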